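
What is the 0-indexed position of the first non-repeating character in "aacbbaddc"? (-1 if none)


Input: aacbbaddc
Character frequencies:
  'a': 3
  'b': 2
  'c': 2
  'd': 2
Scanning left to right for freq == 1:
  Position 0 ('a'): freq=3, skip
  Position 1 ('a'): freq=3, skip
  Position 2 ('c'): freq=2, skip
  Position 3 ('b'): freq=2, skip
  Position 4 ('b'): freq=2, skip
  Position 5 ('a'): freq=3, skip
  Position 6 ('d'): freq=2, skip
  Position 7 ('d'): freq=2, skip
  Position 8 ('c'): freq=2, skip
  No unique character found => answer = -1

-1


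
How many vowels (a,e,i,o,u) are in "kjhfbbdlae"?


Input: kjhfbbdlae
Checking each character:
  'k' at position 0: consonant
  'j' at position 1: consonant
  'h' at position 2: consonant
  'f' at position 3: consonant
  'b' at position 4: consonant
  'b' at position 5: consonant
  'd' at position 6: consonant
  'l' at position 7: consonant
  'a' at position 8: vowel (running total: 1)
  'e' at position 9: vowel (running total: 2)
Total vowels: 2

2


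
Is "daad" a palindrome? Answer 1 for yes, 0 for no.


Input: daad
Reversed: daad
  Compare pos 0 ('d') with pos 3 ('d'): match
  Compare pos 1 ('a') with pos 2 ('a'): match
Result: palindrome

1


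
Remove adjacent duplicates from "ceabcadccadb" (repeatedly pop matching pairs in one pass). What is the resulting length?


Input: ceabcadccadb
Stack-based adjacent duplicate removal:
  Read 'c': push. Stack: c
  Read 'e': push. Stack: ce
  Read 'a': push. Stack: cea
  Read 'b': push. Stack: ceab
  Read 'c': push. Stack: ceabc
  Read 'a': push. Stack: ceabca
  Read 'd': push. Stack: ceabcad
  Read 'c': push. Stack: ceabcadc
  Read 'c': matches stack top 'c' => pop. Stack: ceabcad
  Read 'a': push. Stack: ceabcada
  Read 'd': push. Stack: ceabcadad
  Read 'b': push. Stack: ceabcadadb
Final stack: "ceabcadadb" (length 10)

10


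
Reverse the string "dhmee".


Input: dhmee
Reading characters right to left:
  Position 4: 'e'
  Position 3: 'e'
  Position 2: 'm'
  Position 1: 'h'
  Position 0: 'd'
Reversed: eemhd

eemhd


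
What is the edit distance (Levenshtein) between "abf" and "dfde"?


Computing edit distance: "abf" -> "dfde"
DP table:
           d    f    d    e
      0    1    2    3    4
  a   1    1    2    3    4
  b   2    2    2    3    4
  f   3    3    2    3    4
Edit distance = dp[3][4] = 4

4


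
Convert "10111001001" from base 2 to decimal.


Input: "10111001001" in base 2
Positional expansion:
  Digit '1' (value 1) x 2^10 = 1024
  Digit '0' (value 0) x 2^9 = 0
  Digit '1' (value 1) x 2^8 = 256
  Digit '1' (value 1) x 2^7 = 128
  Digit '1' (value 1) x 2^6 = 64
  Digit '0' (value 0) x 2^5 = 0
  Digit '0' (value 0) x 2^4 = 0
  Digit '1' (value 1) x 2^3 = 8
  Digit '0' (value 0) x 2^2 = 0
  Digit '0' (value 0) x 2^1 = 0
  Digit '1' (value 1) x 2^0 = 1
Sum = 1481

1481


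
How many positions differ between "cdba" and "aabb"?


Comparing "cdba" and "aabb" position by position:
  Position 0: 'c' vs 'a' => DIFFER
  Position 1: 'd' vs 'a' => DIFFER
  Position 2: 'b' vs 'b' => same
  Position 3: 'a' vs 'b' => DIFFER
Positions that differ: 3

3


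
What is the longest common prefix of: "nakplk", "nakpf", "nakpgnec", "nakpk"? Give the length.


Words: nakplk, nakpf, nakpgnec, nakpk
  Position 0: all 'n' => match
  Position 1: all 'a' => match
  Position 2: all 'k' => match
  Position 3: all 'p' => match
  Position 4: ('l', 'f', 'g', 'k') => mismatch, stop
LCP = "nakp" (length 4)

4


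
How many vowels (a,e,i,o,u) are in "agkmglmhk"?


Input: agkmglmhk
Checking each character:
  'a' at position 0: vowel (running total: 1)
  'g' at position 1: consonant
  'k' at position 2: consonant
  'm' at position 3: consonant
  'g' at position 4: consonant
  'l' at position 5: consonant
  'm' at position 6: consonant
  'h' at position 7: consonant
  'k' at position 8: consonant
Total vowels: 1

1


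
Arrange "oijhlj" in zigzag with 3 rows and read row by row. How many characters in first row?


Zigzag "oijhlj" into 3 rows:
Placing characters:
  'o' => row 0
  'i' => row 1
  'j' => row 2
  'h' => row 1
  'l' => row 0
  'j' => row 1
Rows:
  Row 0: "ol"
  Row 1: "ihj"
  Row 2: "j"
First row length: 2

2


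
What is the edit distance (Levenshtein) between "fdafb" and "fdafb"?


Computing edit distance: "fdafb" -> "fdafb"
DP table:
           f    d    a    f    b
      0    1    2    3    4    5
  f   1    0    1    2    3    4
  d   2    1    0    1    2    3
  a   3    2    1    0    1    2
  f   4    3    2    1    0    1
  b   5    4    3    2    1    0
Edit distance = dp[5][5] = 0

0


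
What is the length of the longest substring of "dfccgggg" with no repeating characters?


Input: "dfccgggg"
Sliding window (track last position of each char):
  Position 0 ('d'): window [0,0] length 1 -- new best
  Position 1 ('f'): window [0,1] length 2 -- new best
  Position 2 ('c'): window [0,2] length 3 -- new best
  Position 3 ('c'): repeat (last at 2), move window start to 3
  Position 3 ('c'): window [3,3] length 1
  Position 4 ('g'): window [3,4] length 2
  Position 5 ('g'): repeat (last at 4), move window start to 5
  Position 5 ('g'): window [5,5] length 1
  Position 6 ('g'): repeat (last at 5), move window start to 6
  Position 6 ('g'): window [6,6] length 1
  Position 7 ('g'): repeat (last at 6), move window start to 7
  Position 7 ('g'): window [7,7] length 1
Longest substring with no repeats: "dfc" with length 3

3


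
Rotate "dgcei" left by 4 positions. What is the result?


Input: "dgcei", rotate left by 4
First 4 characters: "dgce"
Remaining characters: "i"
Concatenate remaining + first: "i" + "dgce" = "idgce"

idgce


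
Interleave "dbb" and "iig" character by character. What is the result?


Interleaving "dbb" and "iig":
  Position 0: 'd' from first, 'i' from second => "di"
  Position 1: 'b' from first, 'i' from second => "bi"
  Position 2: 'b' from first, 'g' from second => "bg"
Result: dibibg

dibibg


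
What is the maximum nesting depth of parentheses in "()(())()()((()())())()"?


Input: "()(())()()((()())())()"
Tracking depth:
  Position 0 '(': depth becomes 1
  Position 1 ')': depth becomes 0
  Position 2 '(': depth becomes 1
  Position 3 '(': depth becomes 2
  Position 4 ')': depth becomes 1
  Position 5 ')': depth becomes 0
  Position 6 '(': depth becomes 1
  Position 7 ')': depth becomes 0
  Position 8 '(': depth becomes 1
  Position 9 ')': depth becomes 0
  Position 10 '(': depth becomes 1
  Position 11 '(': depth becomes 2
  Position 12 '(': depth becomes 3
  Position 13 ')': depth becomes 2
  Position 14 '(': depth becomes 3
  Position 15 ')': depth becomes 2
  Position 16 ')': depth becomes 1
  Position 17 '(': depth becomes 2
  Position 18 ')': depth becomes 1
  Position 19 ')': depth becomes 0
  Position 20 '(': depth becomes 1
  Position 21 ')': depth becomes 0
Maximum depth reached: 3

3


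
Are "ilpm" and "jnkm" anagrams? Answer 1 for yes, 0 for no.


Strings: "ilpm", "jnkm"
Sorted first:  ilmp
Sorted second: jkmn
Differ at position 0: 'i' vs 'j' => not anagrams

0


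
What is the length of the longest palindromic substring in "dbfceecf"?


Input: "dbfceecf"
Checking substrings for palindromes:
  [2:8] "fceecf" (len 6) => palindrome
  [3:7] "ceec" (len 4) => palindrome
  [4:6] "ee" (len 2) => palindrome
Longest palindromic substring: "fceecf" with length 6

6


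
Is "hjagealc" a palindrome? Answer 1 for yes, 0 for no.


Input: hjagealc
Reversed: claegajh
  Compare pos 0 ('h') with pos 7 ('c'): MISMATCH
  Compare pos 1 ('j') with pos 6 ('l'): MISMATCH
  Compare pos 2 ('a') with pos 5 ('a'): match
  Compare pos 3 ('g') with pos 4 ('e'): MISMATCH
Result: not a palindrome

0


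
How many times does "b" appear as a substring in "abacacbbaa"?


Searching for "b" in "abacacbbaa"
Scanning each position:
  Position 0: "a" => no
  Position 1: "b" => MATCH
  Position 2: "a" => no
  Position 3: "c" => no
  Position 4: "a" => no
  Position 5: "c" => no
  Position 6: "b" => MATCH
  Position 7: "b" => MATCH
  Position 8: "a" => no
  Position 9: "a" => no
Total occurrences: 3

3


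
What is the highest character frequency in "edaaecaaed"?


Input: edaaecaaed
Character counts:
  'a': 4
  'c': 1
  'd': 2
  'e': 3
Maximum frequency: 4

4


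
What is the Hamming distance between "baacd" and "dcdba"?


Comparing "baacd" and "dcdba" position by position:
  Position 0: 'b' vs 'd' => differ
  Position 1: 'a' vs 'c' => differ
  Position 2: 'a' vs 'd' => differ
  Position 3: 'c' vs 'b' => differ
  Position 4: 'd' vs 'a' => differ
Total differences (Hamming distance): 5

5


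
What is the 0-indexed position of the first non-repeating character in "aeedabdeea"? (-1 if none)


Input: aeedabdeea
Character frequencies:
  'a': 3
  'b': 1
  'd': 2
  'e': 4
Scanning left to right for freq == 1:
  Position 0 ('a'): freq=3, skip
  Position 1 ('e'): freq=4, skip
  Position 2 ('e'): freq=4, skip
  Position 3 ('d'): freq=2, skip
  Position 4 ('a'): freq=3, skip
  Position 5 ('b'): unique! => answer = 5

5


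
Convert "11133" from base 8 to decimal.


Input: "11133" in base 8
Positional expansion:
  Digit '1' (value 1) x 8^4 = 4096
  Digit '1' (value 1) x 8^3 = 512
  Digit '1' (value 1) x 8^2 = 64
  Digit '3' (value 3) x 8^1 = 24
  Digit '3' (value 3) x 8^0 = 3
Sum = 4699

4699


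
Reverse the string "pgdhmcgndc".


Input: pgdhmcgndc
Reading characters right to left:
  Position 9: 'c'
  Position 8: 'd'
  Position 7: 'n'
  Position 6: 'g'
  Position 5: 'c'
  Position 4: 'm'
  Position 3: 'h'
  Position 2: 'd'
  Position 1: 'g'
  Position 0: 'p'
Reversed: cdngcmhdgp

cdngcmhdgp


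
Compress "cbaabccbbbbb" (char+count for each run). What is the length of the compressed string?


Input: cbaabccbbbbb
Runs:
  'c' x 1 => "c1"
  'b' x 1 => "b1"
  'a' x 2 => "a2"
  'b' x 1 => "b1"
  'c' x 2 => "c2"
  'b' x 5 => "b5"
Compressed: "c1b1a2b1c2b5"
Compressed length: 12

12


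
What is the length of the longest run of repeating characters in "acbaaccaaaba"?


Input: "acbaaccaaaba"
Scanning for longest run:
  Position 1 ('c'): new char, reset run to 1
  Position 2 ('b'): new char, reset run to 1
  Position 3 ('a'): new char, reset run to 1
  Position 4 ('a'): continues run of 'a', length=2
  Position 5 ('c'): new char, reset run to 1
  Position 6 ('c'): continues run of 'c', length=2
  Position 7 ('a'): new char, reset run to 1
  Position 8 ('a'): continues run of 'a', length=2
  Position 9 ('a'): continues run of 'a', length=3
  Position 10 ('b'): new char, reset run to 1
  Position 11 ('a'): new char, reset run to 1
Longest run: 'a' with length 3

3


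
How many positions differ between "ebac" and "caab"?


Comparing "ebac" and "caab" position by position:
  Position 0: 'e' vs 'c' => DIFFER
  Position 1: 'b' vs 'a' => DIFFER
  Position 2: 'a' vs 'a' => same
  Position 3: 'c' vs 'b' => DIFFER
Positions that differ: 3

3


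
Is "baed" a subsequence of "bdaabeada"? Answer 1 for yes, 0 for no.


Check if "baed" is a subsequence of "bdaabeada"
Greedy scan:
  Position 0 ('b'): matches sub[0] = 'b'
  Position 1 ('d'): no match needed
  Position 2 ('a'): matches sub[1] = 'a'
  Position 3 ('a'): no match needed
  Position 4 ('b'): no match needed
  Position 5 ('e'): matches sub[2] = 'e'
  Position 6 ('a'): no match needed
  Position 7 ('d'): matches sub[3] = 'd'
  Position 8 ('a'): no match needed
All 4 characters matched => is a subsequence

1


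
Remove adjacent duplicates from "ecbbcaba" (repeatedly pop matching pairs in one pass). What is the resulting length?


Input: ecbbcaba
Stack-based adjacent duplicate removal:
  Read 'e': push. Stack: e
  Read 'c': push. Stack: ec
  Read 'b': push. Stack: ecb
  Read 'b': matches stack top 'b' => pop. Stack: ec
  Read 'c': matches stack top 'c' => pop. Stack: e
  Read 'a': push. Stack: ea
  Read 'b': push. Stack: eab
  Read 'a': push. Stack: eaba
Final stack: "eaba" (length 4)

4


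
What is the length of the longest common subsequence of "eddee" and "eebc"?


LCS of "eddee" and "eebc"
DP table:
           e    e    b    c
      0    0    0    0    0
  e   0    1    1    1    1
  d   0    1    1    1    1
  d   0    1    1    1    1
  e   0    1    2    2    2
  e   0    1    2    2    2
LCS length = dp[5][4] = 2

2


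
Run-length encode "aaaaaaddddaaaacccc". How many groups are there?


Input: aaaaaaddddaaaacccc
Scanning for consecutive runs:
  Group 1: 'a' x 6 (positions 0-5)
  Group 2: 'd' x 4 (positions 6-9)
  Group 3: 'a' x 4 (positions 10-13)
  Group 4: 'c' x 4 (positions 14-17)
Total groups: 4

4


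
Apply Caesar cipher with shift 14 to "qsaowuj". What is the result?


Caesar cipher: shift "qsaowuj" by 14
  'q' (pos 16) + 14 = pos 4 = 'e'
  's' (pos 18) + 14 = pos 6 = 'g'
  'a' (pos 0) + 14 = pos 14 = 'o'
  'o' (pos 14) + 14 = pos 2 = 'c'
  'w' (pos 22) + 14 = pos 10 = 'k'
  'u' (pos 20) + 14 = pos 8 = 'i'
  'j' (pos 9) + 14 = pos 23 = 'x'
Result: egockix

egockix


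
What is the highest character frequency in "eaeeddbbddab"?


Input: eaeeddbbddab
Character counts:
  'a': 2
  'b': 3
  'd': 4
  'e': 3
Maximum frequency: 4

4


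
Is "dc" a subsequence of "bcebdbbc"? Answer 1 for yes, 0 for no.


Check if "dc" is a subsequence of "bcebdbbc"
Greedy scan:
  Position 0 ('b'): no match needed
  Position 1 ('c'): no match needed
  Position 2 ('e'): no match needed
  Position 3 ('b'): no match needed
  Position 4 ('d'): matches sub[0] = 'd'
  Position 5 ('b'): no match needed
  Position 6 ('b'): no match needed
  Position 7 ('c'): matches sub[1] = 'c'
All 2 characters matched => is a subsequence

1


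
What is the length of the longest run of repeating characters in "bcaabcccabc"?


Input: "bcaabcccabc"
Scanning for longest run:
  Position 1 ('c'): new char, reset run to 1
  Position 2 ('a'): new char, reset run to 1
  Position 3 ('a'): continues run of 'a', length=2
  Position 4 ('b'): new char, reset run to 1
  Position 5 ('c'): new char, reset run to 1
  Position 6 ('c'): continues run of 'c', length=2
  Position 7 ('c'): continues run of 'c', length=3
  Position 8 ('a'): new char, reset run to 1
  Position 9 ('b'): new char, reset run to 1
  Position 10 ('c'): new char, reset run to 1
Longest run: 'c' with length 3

3


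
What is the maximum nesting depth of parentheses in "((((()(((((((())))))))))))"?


Input: "((((()(((((((())))))))))))"
Tracking depth:
  Position 0 '(': depth becomes 1
  Position 1 '(': depth becomes 2
  Position 2 '(': depth becomes 3
  Position 3 '(': depth becomes 4
  Position 4 '(': depth becomes 5
  Position 5 ')': depth becomes 4
  Position 6 '(': depth becomes 5
  Position 7 '(': depth becomes 6
  Position 8 '(': depth becomes 7
  Position 9 '(': depth becomes 8
  Position 10 '(': depth becomes 9
  Position 11 '(': depth becomes 10
  Position 12 '(': depth becomes 11
  Position 13 '(': depth becomes 12
  Position 14 ')': depth becomes 11
  Position 15 ')': depth becomes 10
  Position 16 ')': depth becomes 9
  Position 17 ')': depth becomes 8
  Position 18 ')': depth becomes 7
  Position 19 ')': depth becomes 6
  Position 20 ')': depth becomes 5
  Position 21 ')': depth becomes 4
  Position 22 ')': depth becomes 3
  Position 23 ')': depth becomes 2
  Position 24 ')': depth becomes 1
  Position 25 ')': depth becomes 0
Maximum depth reached: 12

12


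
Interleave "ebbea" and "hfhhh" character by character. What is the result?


Interleaving "ebbea" and "hfhhh":
  Position 0: 'e' from first, 'h' from second => "eh"
  Position 1: 'b' from first, 'f' from second => "bf"
  Position 2: 'b' from first, 'h' from second => "bh"
  Position 3: 'e' from first, 'h' from second => "eh"
  Position 4: 'a' from first, 'h' from second => "ah"
Result: ehbfbhehah

ehbfbhehah


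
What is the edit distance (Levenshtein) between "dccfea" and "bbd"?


Computing edit distance: "dccfea" -> "bbd"
DP table:
           b    b    d
      0    1    2    3
  d   1    1    2    2
  c   2    2    2    3
  c   3    3    3    3
  f   4    4    4    4
  e   5    5    5    5
  a   6    6    6    6
Edit distance = dp[6][3] = 6

6


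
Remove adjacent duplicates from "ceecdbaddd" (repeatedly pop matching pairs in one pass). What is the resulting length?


Input: ceecdbaddd
Stack-based adjacent duplicate removal:
  Read 'c': push. Stack: c
  Read 'e': push. Stack: ce
  Read 'e': matches stack top 'e' => pop. Stack: c
  Read 'c': matches stack top 'c' => pop. Stack: (empty)
  Read 'd': push. Stack: d
  Read 'b': push. Stack: db
  Read 'a': push. Stack: dba
  Read 'd': push. Stack: dbad
  Read 'd': matches stack top 'd' => pop. Stack: dba
  Read 'd': push. Stack: dbad
Final stack: "dbad" (length 4)

4


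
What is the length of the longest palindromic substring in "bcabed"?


Input: "bcabed"
Checking substrings for palindromes:
  No multi-char palindromic substrings found
Longest palindromic substring: "b" with length 1

1


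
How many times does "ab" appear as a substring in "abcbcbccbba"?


Searching for "ab" in "abcbcbccbba"
Scanning each position:
  Position 0: "ab" => MATCH
  Position 1: "bc" => no
  Position 2: "cb" => no
  Position 3: "bc" => no
  Position 4: "cb" => no
  Position 5: "bc" => no
  Position 6: "cc" => no
  Position 7: "cb" => no
  Position 8: "bb" => no
  Position 9: "ba" => no
Total occurrences: 1

1


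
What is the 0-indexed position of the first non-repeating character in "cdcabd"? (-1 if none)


Input: cdcabd
Character frequencies:
  'a': 1
  'b': 1
  'c': 2
  'd': 2
Scanning left to right for freq == 1:
  Position 0 ('c'): freq=2, skip
  Position 1 ('d'): freq=2, skip
  Position 2 ('c'): freq=2, skip
  Position 3 ('a'): unique! => answer = 3

3


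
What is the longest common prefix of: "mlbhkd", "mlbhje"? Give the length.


Words: mlbhkd, mlbhje
  Position 0: all 'm' => match
  Position 1: all 'l' => match
  Position 2: all 'b' => match
  Position 3: all 'h' => match
  Position 4: ('k', 'j') => mismatch, stop
LCP = "mlbh" (length 4)

4


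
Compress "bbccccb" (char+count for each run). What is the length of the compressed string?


Input: bbccccb
Runs:
  'b' x 2 => "b2"
  'c' x 4 => "c4"
  'b' x 1 => "b1"
Compressed: "b2c4b1"
Compressed length: 6

6


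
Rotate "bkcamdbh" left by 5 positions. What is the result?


Input: "bkcamdbh", rotate left by 5
First 5 characters: "bkcam"
Remaining characters: "dbh"
Concatenate remaining + first: "dbh" + "bkcam" = "dbhbkcam"

dbhbkcam


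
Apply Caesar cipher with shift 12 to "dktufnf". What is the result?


Caesar cipher: shift "dktufnf" by 12
  'd' (pos 3) + 12 = pos 15 = 'p'
  'k' (pos 10) + 12 = pos 22 = 'w'
  't' (pos 19) + 12 = pos 5 = 'f'
  'u' (pos 20) + 12 = pos 6 = 'g'
  'f' (pos 5) + 12 = pos 17 = 'r'
  'n' (pos 13) + 12 = pos 25 = 'z'
  'f' (pos 5) + 12 = pos 17 = 'r'
Result: pwfgrzr

pwfgrzr


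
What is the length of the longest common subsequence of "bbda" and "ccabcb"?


LCS of "bbda" and "ccabcb"
DP table:
           c    c    a    b    c    b
      0    0    0    0    0    0    0
  b   0    0    0    0    1    1    1
  b   0    0    0    0    1    1    2
  d   0    0    0    0    1    1    2
  a   0    0    0    1    1    1    2
LCS length = dp[4][6] = 2

2


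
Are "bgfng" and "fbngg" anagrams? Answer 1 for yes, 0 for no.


Strings: "bgfng", "fbngg"
Sorted first:  bfggn
Sorted second: bfggn
Sorted forms match => anagrams

1


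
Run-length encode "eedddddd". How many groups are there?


Input: eedddddd
Scanning for consecutive runs:
  Group 1: 'e' x 2 (positions 0-1)
  Group 2: 'd' x 6 (positions 2-7)
Total groups: 2

2


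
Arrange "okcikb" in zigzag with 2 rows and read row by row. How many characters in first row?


Zigzag "okcikb" into 2 rows:
Placing characters:
  'o' => row 0
  'k' => row 1
  'c' => row 0
  'i' => row 1
  'k' => row 0
  'b' => row 1
Rows:
  Row 0: "ock"
  Row 1: "kib"
First row length: 3

3


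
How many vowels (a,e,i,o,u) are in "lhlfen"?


Input: lhlfen
Checking each character:
  'l' at position 0: consonant
  'h' at position 1: consonant
  'l' at position 2: consonant
  'f' at position 3: consonant
  'e' at position 4: vowel (running total: 1)
  'n' at position 5: consonant
Total vowels: 1

1


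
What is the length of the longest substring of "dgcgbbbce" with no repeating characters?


Input: "dgcgbbbce"
Sliding window (track last position of each char):
  Position 0 ('d'): window [0,0] length 1 -- new best
  Position 1 ('g'): window [0,1] length 2 -- new best
  Position 2 ('c'): window [0,2] length 3 -- new best
  Position 3 ('g'): repeat (last at 1), move window start to 2
  Position 3 ('g'): window [2,3] length 2
  Position 4 ('b'): window [2,4] length 3
  Position 5 ('b'): repeat (last at 4), move window start to 5
  Position 5 ('b'): window [5,5] length 1
  Position 6 ('b'): repeat (last at 5), move window start to 6
  Position 6 ('b'): window [6,6] length 1
  Position 7 ('c'): window [6,7] length 2
  Position 8 ('e'): window [6,8] length 3
Longest substring with no repeats: "dgc" with length 3

3


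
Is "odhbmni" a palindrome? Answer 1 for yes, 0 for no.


Input: odhbmni
Reversed: inmbhdo
  Compare pos 0 ('o') with pos 6 ('i'): MISMATCH
  Compare pos 1 ('d') with pos 5 ('n'): MISMATCH
  Compare pos 2 ('h') with pos 4 ('m'): MISMATCH
Result: not a palindrome

0


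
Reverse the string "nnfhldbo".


Input: nnfhldbo
Reading characters right to left:
  Position 7: 'o'
  Position 6: 'b'
  Position 5: 'd'
  Position 4: 'l'
  Position 3: 'h'
  Position 2: 'f'
  Position 1: 'n'
  Position 0: 'n'
Reversed: obdlhfnn

obdlhfnn


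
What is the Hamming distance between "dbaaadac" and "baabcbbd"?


Comparing "dbaaadac" and "baabcbbd" position by position:
  Position 0: 'd' vs 'b' => differ
  Position 1: 'b' vs 'a' => differ
  Position 2: 'a' vs 'a' => same
  Position 3: 'a' vs 'b' => differ
  Position 4: 'a' vs 'c' => differ
  Position 5: 'd' vs 'b' => differ
  Position 6: 'a' vs 'b' => differ
  Position 7: 'c' vs 'd' => differ
Total differences (Hamming distance): 7

7


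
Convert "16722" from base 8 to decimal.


Input: "16722" in base 8
Positional expansion:
  Digit '1' (value 1) x 8^4 = 4096
  Digit '6' (value 6) x 8^3 = 3072
  Digit '7' (value 7) x 8^2 = 448
  Digit '2' (value 2) x 8^1 = 16
  Digit '2' (value 2) x 8^0 = 2
Sum = 7634

7634


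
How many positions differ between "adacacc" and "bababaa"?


Comparing "adacacc" and "bababaa" position by position:
  Position 0: 'a' vs 'b' => DIFFER
  Position 1: 'd' vs 'a' => DIFFER
  Position 2: 'a' vs 'b' => DIFFER
  Position 3: 'c' vs 'a' => DIFFER
  Position 4: 'a' vs 'b' => DIFFER
  Position 5: 'c' vs 'a' => DIFFER
  Position 6: 'c' vs 'a' => DIFFER
Positions that differ: 7

7


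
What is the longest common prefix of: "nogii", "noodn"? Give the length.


Words: nogii, noodn
  Position 0: all 'n' => match
  Position 1: all 'o' => match
  Position 2: ('g', 'o') => mismatch, stop
LCP = "no" (length 2)

2


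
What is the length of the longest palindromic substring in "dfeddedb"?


Input: "dfeddedb"
Checking substrings for palindromes:
  [2:6] "edde" (len 4) => palindrome
  [4:7] "ded" (len 3) => palindrome
  [3:5] "dd" (len 2) => palindrome
Longest palindromic substring: "edde" with length 4

4


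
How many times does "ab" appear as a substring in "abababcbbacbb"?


Searching for "ab" in "abababcbbacbb"
Scanning each position:
  Position 0: "ab" => MATCH
  Position 1: "ba" => no
  Position 2: "ab" => MATCH
  Position 3: "ba" => no
  Position 4: "ab" => MATCH
  Position 5: "bc" => no
  Position 6: "cb" => no
  Position 7: "bb" => no
  Position 8: "ba" => no
  Position 9: "ac" => no
  Position 10: "cb" => no
  Position 11: "bb" => no
Total occurrences: 3

3


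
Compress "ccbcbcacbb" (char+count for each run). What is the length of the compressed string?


Input: ccbcbcacbb
Runs:
  'c' x 2 => "c2"
  'b' x 1 => "b1"
  'c' x 1 => "c1"
  'b' x 1 => "b1"
  'c' x 1 => "c1"
  'a' x 1 => "a1"
  'c' x 1 => "c1"
  'b' x 2 => "b2"
Compressed: "c2b1c1b1c1a1c1b2"
Compressed length: 16

16


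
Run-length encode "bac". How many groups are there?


Input: bac
Scanning for consecutive runs:
  Group 1: 'b' x 1 (positions 0-0)
  Group 2: 'a' x 1 (positions 1-1)
  Group 3: 'c' x 1 (positions 2-2)
Total groups: 3

3


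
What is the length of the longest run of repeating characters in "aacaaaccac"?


Input: "aacaaaccac"
Scanning for longest run:
  Position 1 ('a'): continues run of 'a', length=2
  Position 2 ('c'): new char, reset run to 1
  Position 3 ('a'): new char, reset run to 1
  Position 4 ('a'): continues run of 'a', length=2
  Position 5 ('a'): continues run of 'a', length=3
  Position 6 ('c'): new char, reset run to 1
  Position 7 ('c'): continues run of 'c', length=2
  Position 8 ('a'): new char, reset run to 1
  Position 9 ('c'): new char, reset run to 1
Longest run: 'a' with length 3

3


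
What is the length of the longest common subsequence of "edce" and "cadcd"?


LCS of "edce" and "cadcd"
DP table:
           c    a    d    c    d
      0    0    0    0    0    0
  e   0    0    0    0    0    0
  d   0    0    0    1    1    1
  c   0    1    1    1    2    2
  e   0    1    1    1    2    2
LCS length = dp[4][5] = 2

2


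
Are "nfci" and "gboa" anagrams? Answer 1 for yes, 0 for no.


Strings: "nfci", "gboa"
Sorted first:  cfin
Sorted second: abgo
Differ at position 0: 'c' vs 'a' => not anagrams

0


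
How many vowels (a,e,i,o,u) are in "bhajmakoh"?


Input: bhajmakoh
Checking each character:
  'b' at position 0: consonant
  'h' at position 1: consonant
  'a' at position 2: vowel (running total: 1)
  'j' at position 3: consonant
  'm' at position 4: consonant
  'a' at position 5: vowel (running total: 2)
  'k' at position 6: consonant
  'o' at position 7: vowel (running total: 3)
  'h' at position 8: consonant
Total vowels: 3

3


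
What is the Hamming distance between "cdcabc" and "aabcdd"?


Comparing "cdcabc" and "aabcdd" position by position:
  Position 0: 'c' vs 'a' => differ
  Position 1: 'd' vs 'a' => differ
  Position 2: 'c' vs 'b' => differ
  Position 3: 'a' vs 'c' => differ
  Position 4: 'b' vs 'd' => differ
  Position 5: 'c' vs 'd' => differ
Total differences (Hamming distance): 6

6


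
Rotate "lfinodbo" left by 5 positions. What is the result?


Input: "lfinodbo", rotate left by 5
First 5 characters: "lfino"
Remaining characters: "dbo"
Concatenate remaining + first: "dbo" + "lfino" = "dbolfino"

dbolfino


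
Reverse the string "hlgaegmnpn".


Input: hlgaegmnpn
Reading characters right to left:
  Position 9: 'n'
  Position 8: 'p'
  Position 7: 'n'
  Position 6: 'm'
  Position 5: 'g'
  Position 4: 'e'
  Position 3: 'a'
  Position 2: 'g'
  Position 1: 'l'
  Position 0: 'h'
Reversed: npnmgeaglh

npnmgeaglh


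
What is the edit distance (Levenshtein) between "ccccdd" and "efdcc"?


Computing edit distance: "ccccdd" -> "efdcc"
DP table:
           e    f    d    c    c
      0    1    2    3    4    5
  c   1    1    2    3    3    4
  c   2    2    2    3    3    3
  c   3    3    3    3    3    3
  c   4    4    4    4    3    3
  d   5    5    5    4    4    4
  d   6    6    6    5    5    5
Edit distance = dp[6][5] = 5

5


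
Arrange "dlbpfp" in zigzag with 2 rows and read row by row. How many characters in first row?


Zigzag "dlbpfp" into 2 rows:
Placing characters:
  'd' => row 0
  'l' => row 1
  'b' => row 0
  'p' => row 1
  'f' => row 0
  'p' => row 1
Rows:
  Row 0: "dbf"
  Row 1: "lpp"
First row length: 3

3


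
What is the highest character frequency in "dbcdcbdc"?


Input: dbcdcbdc
Character counts:
  'b': 2
  'c': 3
  'd': 3
Maximum frequency: 3

3


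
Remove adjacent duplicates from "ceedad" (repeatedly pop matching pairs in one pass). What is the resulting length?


Input: ceedad
Stack-based adjacent duplicate removal:
  Read 'c': push. Stack: c
  Read 'e': push. Stack: ce
  Read 'e': matches stack top 'e' => pop. Stack: c
  Read 'd': push. Stack: cd
  Read 'a': push. Stack: cda
  Read 'd': push. Stack: cdad
Final stack: "cdad" (length 4)

4


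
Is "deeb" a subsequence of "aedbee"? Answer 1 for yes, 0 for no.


Check if "deeb" is a subsequence of "aedbee"
Greedy scan:
  Position 0 ('a'): no match needed
  Position 1 ('e'): no match needed
  Position 2 ('d'): matches sub[0] = 'd'
  Position 3 ('b'): no match needed
  Position 4 ('e'): matches sub[1] = 'e'
  Position 5 ('e'): matches sub[2] = 'e'
Only matched 3/4 characters => not a subsequence

0


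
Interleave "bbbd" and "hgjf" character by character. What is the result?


Interleaving "bbbd" and "hgjf":
  Position 0: 'b' from first, 'h' from second => "bh"
  Position 1: 'b' from first, 'g' from second => "bg"
  Position 2: 'b' from first, 'j' from second => "bj"
  Position 3: 'd' from first, 'f' from second => "df"
Result: bhbgbjdf

bhbgbjdf


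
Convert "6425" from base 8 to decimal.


Input: "6425" in base 8
Positional expansion:
  Digit '6' (value 6) x 8^3 = 3072
  Digit '4' (value 4) x 8^2 = 256
  Digit '2' (value 2) x 8^1 = 16
  Digit '5' (value 5) x 8^0 = 5
Sum = 3349

3349


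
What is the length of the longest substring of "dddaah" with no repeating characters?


Input: "dddaah"
Sliding window (track last position of each char):
  Position 0 ('d'): window [0,0] length 1 -- new best
  Position 1 ('d'): repeat (last at 0), move window start to 1
  Position 1 ('d'): window [1,1] length 1
  Position 2 ('d'): repeat (last at 1), move window start to 2
  Position 2 ('d'): window [2,2] length 1
  Position 3 ('a'): window [2,3] length 2 -- new best
  Position 4 ('a'): repeat (last at 3), move window start to 4
  Position 4 ('a'): window [4,4] length 1
  Position 5 ('h'): window [4,5] length 2
Longest substring with no repeats: "da" with length 2

2


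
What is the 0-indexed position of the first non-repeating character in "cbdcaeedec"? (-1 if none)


Input: cbdcaeedec
Character frequencies:
  'a': 1
  'b': 1
  'c': 3
  'd': 2
  'e': 3
Scanning left to right for freq == 1:
  Position 0 ('c'): freq=3, skip
  Position 1 ('b'): unique! => answer = 1

1


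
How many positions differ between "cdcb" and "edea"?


Comparing "cdcb" and "edea" position by position:
  Position 0: 'c' vs 'e' => DIFFER
  Position 1: 'd' vs 'd' => same
  Position 2: 'c' vs 'e' => DIFFER
  Position 3: 'b' vs 'a' => DIFFER
Positions that differ: 3

3


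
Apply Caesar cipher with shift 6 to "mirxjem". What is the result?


Caesar cipher: shift "mirxjem" by 6
  'm' (pos 12) + 6 = pos 18 = 's'
  'i' (pos 8) + 6 = pos 14 = 'o'
  'r' (pos 17) + 6 = pos 23 = 'x'
  'x' (pos 23) + 6 = pos 3 = 'd'
  'j' (pos 9) + 6 = pos 15 = 'p'
  'e' (pos 4) + 6 = pos 10 = 'k'
  'm' (pos 12) + 6 = pos 18 = 's'
Result: soxdpks

soxdpks


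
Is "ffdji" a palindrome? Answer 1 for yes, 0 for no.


Input: ffdji
Reversed: ijdff
  Compare pos 0 ('f') with pos 4 ('i'): MISMATCH
  Compare pos 1 ('f') with pos 3 ('j'): MISMATCH
Result: not a palindrome

0


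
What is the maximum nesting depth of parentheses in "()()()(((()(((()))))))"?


Input: "()()()(((()(((()))))))"
Tracking depth:
  Position 0 '(': depth becomes 1
  Position 1 ')': depth becomes 0
  Position 2 '(': depth becomes 1
  Position 3 ')': depth becomes 0
  Position 4 '(': depth becomes 1
  Position 5 ')': depth becomes 0
  Position 6 '(': depth becomes 1
  Position 7 '(': depth becomes 2
  Position 8 '(': depth becomes 3
  Position 9 '(': depth becomes 4
  Position 10 ')': depth becomes 3
  Position 11 '(': depth becomes 4
  Position 12 '(': depth becomes 5
  Position 13 '(': depth becomes 6
  Position 14 '(': depth becomes 7
  Position 15 ')': depth becomes 6
  Position 16 ')': depth becomes 5
  Position 17 ')': depth becomes 4
  Position 18 ')': depth becomes 3
  Position 19 ')': depth becomes 2
  Position 20 ')': depth becomes 1
  Position 21 ')': depth becomes 0
Maximum depth reached: 7

7


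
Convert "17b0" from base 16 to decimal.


Input: "17b0" in base 16
Positional expansion:
  Digit '1' (value 1) x 16^3 = 4096
  Digit '7' (value 7) x 16^2 = 1792
  Digit 'b' (value 11) x 16^1 = 176
  Digit '0' (value 0) x 16^0 = 0
Sum = 6064

6064


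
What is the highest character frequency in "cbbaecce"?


Input: cbbaecce
Character counts:
  'a': 1
  'b': 2
  'c': 3
  'e': 2
Maximum frequency: 3

3


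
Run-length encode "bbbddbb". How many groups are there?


Input: bbbddbb
Scanning for consecutive runs:
  Group 1: 'b' x 3 (positions 0-2)
  Group 2: 'd' x 2 (positions 3-4)
  Group 3: 'b' x 2 (positions 5-6)
Total groups: 3

3


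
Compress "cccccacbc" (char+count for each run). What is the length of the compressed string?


Input: cccccacbc
Runs:
  'c' x 5 => "c5"
  'a' x 1 => "a1"
  'c' x 1 => "c1"
  'b' x 1 => "b1"
  'c' x 1 => "c1"
Compressed: "c5a1c1b1c1"
Compressed length: 10

10


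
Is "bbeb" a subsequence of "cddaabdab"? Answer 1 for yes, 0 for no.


Check if "bbeb" is a subsequence of "cddaabdab"
Greedy scan:
  Position 0 ('c'): no match needed
  Position 1 ('d'): no match needed
  Position 2 ('d'): no match needed
  Position 3 ('a'): no match needed
  Position 4 ('a'): no match needed
  Position 5 ('b'): matches sub[0] = 'b'
  Position 6 ('d'): no match needed
  Position 7 ('a'): no match needed
  Position 8 ('b'): matches sub[1] = 'b'
Only matched 2/4 characters => not a subsequence

0


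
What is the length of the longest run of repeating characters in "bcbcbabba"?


Input: "bcbcbabba"
Scanning for longest run:
  Position 1 ('c'): new char, reset run to 1
  Position 2 ('b'): new char, reset run to 1
  Position 3 ('c'): new char, reset run to 1
  Position 4 ('b'): new char, reset run to 1
  Position 5 ('a'): new char, reset run to 1
  Position 6 ('b'): new char, reset run to 1
  Position 7 ('b'): continues run of 'b', length=2
  Position 8 ('a'): new char, reset run to 1
Longest run: 'b' with length 2

2


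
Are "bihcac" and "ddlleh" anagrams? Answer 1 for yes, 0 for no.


Strings: "bihcac", "ddlleh"
Sorted first:  abcchi
Sorted second: ddehll
Differ at position 0: 'a' vs 'd' => not anagrams

0


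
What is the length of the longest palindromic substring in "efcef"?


Input: "efcef"
Checking substrings for palindromes:
  No multi-char palindromic substrings found
Longest palindromic substring: "e" with length 1

1


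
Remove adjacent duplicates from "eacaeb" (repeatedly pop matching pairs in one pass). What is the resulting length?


Input: eacaeb
Stack-based adjacent duplicate removal:
  Read 'e': push. Stack: e
  Read 'a': push. Stack: ea
  Read 'c': push. Stack: eac
  Read 'a': push. Stack: eaca
  Read 'e': push. Stack: eacae
  Read 'b': push. Stack: eacaeb
Final stack: "eacaeb" (length 6)

6


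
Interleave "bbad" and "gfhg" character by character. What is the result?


Interleaving "bbad" and "gfhg":
  Position 0: 'b' from first, 'g' from second => "bg"
  Position 1: 'b' from first, 'f' from second => "bf"
  Position 2: 'a' from first, 'h' from second => "ah"
  Position 3: 'd' from first, 'g' from second => "dg"
Result: bgbfahdg

bgbfahdg


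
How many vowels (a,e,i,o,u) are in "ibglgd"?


Input: ibglgd
Checking each character:
  'i' at position 0: vowel (running total: 1)
  'b' at position 1: consonant
  'g' at position 2: consonant
  'l' at position 3: consonant
  'g' at position 4: consonant
  'd' at position 5: consonant
Total vowels: 1

1


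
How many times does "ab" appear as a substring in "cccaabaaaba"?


Searching for "ab" in "cccaabaaaba"
Scanning each position:
  Position 0: "cc" => no
  Position 1: "cc" => no
  Position 2: "ca" => no
  Position 3: "aa" => no
  Position 4: "ab" => MATCH
  Position 5: "ba" => no
  Position 6: "aa" => no
  Position 7: "aa" => no
  Position 8: "ab" => MATCH
  Position 9: "ba" => no
Total occurrences: 2

2


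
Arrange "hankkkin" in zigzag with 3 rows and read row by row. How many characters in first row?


Zigzag "hankkkin" into 3 rows:
Placing characters:
  'h' => row 0
  'a' => row 1
  'n' => row 2
  'k' => row 1
  'k' => row 0
  'k' => row 1
  'i' => row 2
  'n' => row 1
Rows:
  Row 0: "hk"
  Row 1: "akkn"
  Row 2: "ni"
First row length: 2

2


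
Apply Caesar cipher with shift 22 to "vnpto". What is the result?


Caesar cipher: shift "vnpto" by 22
  'v' (pos 21) + 22 = pos 17 = 'r'
  'n' (pos 13) + 22 = pos 9 = 'j'
  'p' (pos 15) + 22 = pos 11 = 'l'
  't' (pos 19) + 22 = pos 15 = 'p'
  'o' (pos 14) + 22 = pos 10 = 'k'
Result: rjlpk

rjlpk


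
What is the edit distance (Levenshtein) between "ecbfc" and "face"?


Computing edit distance: "ecbfc" -> "face"
DP table:
           f    a    c    e
      0    1    2    3    4
  e   1    1    2    3    3
  c   2    2    2    2    3
  b   3    3    3    3    3
  f   4    3    4    4    4
  c   5    4    4    4    5
Edit distance = dp[5][4] = 5

5


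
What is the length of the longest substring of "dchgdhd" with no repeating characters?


Input: "dchgdhd"
Sliding window (track last position of each char):
  Position 0 ('d'): window [0,0] length 1 -- new best
  Position 1 ('c'): window [0,1] length 2 -- new best
  Position 2 ('h'): window [0,2] length 3 -- new best
  Position 3 ('g'): window [0,3] length 4 -- new best
  Position 4 ('d'): repeat (last at 0), move window start to 1
  Position 4 ('d'): window [1,4] length 4
  Position 5 ('h'): repeat (last at 2), move window start to 3
  Position 5 ('h'): window [3,5] length 3
  Position 6 ('d'): repeat (last at 4), move window start to 5
  Position 6 ('d'): window [5,6] length 2
Longest substring with no repeats: "dchg" with length 4

4


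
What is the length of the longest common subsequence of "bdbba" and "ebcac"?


LCS of "bdbba" and "ebcac"
DP table:
           e    b    c    a    c
      0    0    0    0    0    0
  b   0    0    1    1    1    1
  d   0    0    1    1    1    1
  b   0    0    1    1    1    1
  b   0    0    1    1    1    1
  a   0    0    1    1    2    2
LCS length = dp[5][5] = 2

2


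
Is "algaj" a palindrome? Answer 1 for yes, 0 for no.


Input: algaj
Reversed: jagla
  Compare pos 0 ('a') with pos 4 ('j'): MISMATCH
  Compare pos 1 ('l') with pos 3 ('a'): MISMATCH
Result: not a palindrome

0


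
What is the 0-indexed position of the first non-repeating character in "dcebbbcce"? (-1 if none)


Input: dcebbbcce
Character frequencies:
  'b': 3
  'c': 3
  'd': 1
  'e': 2
Scanning left to right for freq == 1:
  Position 0 ('d'): unique! => answer = 0

0


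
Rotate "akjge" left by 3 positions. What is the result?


Input: "akjge", rotate left by 3
First 3 characters: "akj"
Remaining characters: "ge"
Concatenate remaining + first: "ge" + "akj" = "geakj"

geakj


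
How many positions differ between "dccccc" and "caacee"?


Comparing "dccccc" and "caacee" position by position:
  Position 0: 'd' vs 'c' => DIFFER
  Position 1: 'c' vs 'a' => DIFFER
  Position 2: 'c' vs 'a' => DIFFER
  Position 3: 'c' vs 'c' => same
  Position 4: 'c' vs 'e' => DIFFER
  Position 5: 'c' vs 'e' => DIFFER
Positions that differ: 5

5


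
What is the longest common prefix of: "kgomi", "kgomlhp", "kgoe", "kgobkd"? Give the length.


Words: kgomi, kgomlhp, kgoe, kgobkd
  Position 0: all 'k' => match
  Position 1: all 'g' => match
  Position 2: all 'o' => match
  Position 3: ('m', 'm', 'e', 'b') => mismatch, stop
LCP = "kgo" (length 3)

3


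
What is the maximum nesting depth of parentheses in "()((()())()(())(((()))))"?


Input: "()((()())()(())(((()))))"
Tracking depth:
  Position 0 '(': depth becomes 1
  Position 1 ')': depth becomes 0
  Position 2 '(': depth becomes 1
  Position 3 '(': depth becomes 2
  Position 4 '(': depth becomes 3
  Position 5 ')': depth becomes 2
  Position 6 '(': depth becomes 3
  Position 7 ')': depth becomes 2
  Position 8 ')': depth becomes 1
  Position 9 '(': depth becomes 2
  Position 10 ')': depth becomes 1
  Position 11 '(': depth becomes 2
  Position 12 '(': depth becomes 3
  Position 13 ')': depth becomes 2
  Position 14 ')': depth becomes 1
  Position 15 '(': depth becomes 2
  Position 16 '(': depth becomes 3
  Position 17 '(': depth becomes 4
  Position 18 '(': depth becomes 5
  Position 19 ')': depth becomes 4
  Position 20 ')': depth becomes 3
  Position 21 ')': depth becomes 2
  Position 22 ')': depth becomes 1
  Position 23 ')': depth becomes 0
Maximum depth reached: 5

5
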